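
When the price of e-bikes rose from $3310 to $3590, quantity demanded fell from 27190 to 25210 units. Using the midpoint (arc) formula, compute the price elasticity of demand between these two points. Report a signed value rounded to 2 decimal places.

%ΔQ = (25210 − 27190) / [(27190 + 25210)/2] = -1980/26200 = -0.075572…
%ΔP = (3590 − 3310) / [(3310 + 3590)/2] = 280/3450 = 0.081159…
Arc Ed = %ΔQ / %ΔP = (-1980/26200) / (280/3450) = -0.9311…

-0.93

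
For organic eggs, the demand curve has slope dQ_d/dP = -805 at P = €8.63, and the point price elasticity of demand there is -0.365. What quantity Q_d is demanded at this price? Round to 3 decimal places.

19033.288

Ed = (dQ_d/dP)·(P/Q_d) ⇒ Q_d = (dQ_d/dP)·P/Ed = (-805)·8.63/(-0.365) = 19033.28767…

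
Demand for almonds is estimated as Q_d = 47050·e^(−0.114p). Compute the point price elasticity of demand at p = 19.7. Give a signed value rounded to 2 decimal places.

dQ_d/dp = −0.114·Q_d = -567.709. At p = 19.7, Q_d = 4979.91.
Ed = (dQ_d/dp)·(p/Q_d) = (-567.709) × (19.7/4979.91) = -2.2458

-2.25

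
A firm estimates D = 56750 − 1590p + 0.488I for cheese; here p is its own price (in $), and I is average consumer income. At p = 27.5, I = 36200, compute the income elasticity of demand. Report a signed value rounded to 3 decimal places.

At the given values, D = 56750 − 1590(27.5) + 0.488(36200) = 30690.6.
∂D/∂I = 0.488.
E = (0.488) × (36200/30690.6) = 0.57560…

0.576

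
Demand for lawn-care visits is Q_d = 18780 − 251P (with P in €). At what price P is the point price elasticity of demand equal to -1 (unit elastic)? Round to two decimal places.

37.41

Ed = −251P/(18780 − 251P). Set this equal to -1:
251P = 1·(18780 − 251P) ⇒ 251P(1 + 1) = 1·18780
P = 1·18780 / (251·2) = 37.4103…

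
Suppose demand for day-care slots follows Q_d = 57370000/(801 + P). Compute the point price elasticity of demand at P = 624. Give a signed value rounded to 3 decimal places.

dQ_d/dP = −57370000/(801 + P)² = -28.2524. At P = 624, Q_d = 40259.6.
Ed = (dQ_d/dP)·(P/Q_d) = (-28.2524) × (624/40259.6) = -0.43789…

-0.438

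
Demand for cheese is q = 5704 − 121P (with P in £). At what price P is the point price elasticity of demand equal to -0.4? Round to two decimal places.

Ed = −121P/(5704 − 121P). Set this equal to -0.4:
121P = 0.4·(5704 − 121P) ⇒ 121P(1 + 0.4) = 0.4·5704
P = 0.4·5704 / (121·1.4) = 13.4687…

13.47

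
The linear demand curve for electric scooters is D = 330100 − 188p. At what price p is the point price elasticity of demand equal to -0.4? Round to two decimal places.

501.67

Ed = −188p/(330100 − 188p). Set this equal to -0.4:
188p = 0.4·(330100 − 188p) ⇒ 188p(1 + 0.4) = 0.4·330100
p = 0.4·330100 / (188·1.4) = 501.6717…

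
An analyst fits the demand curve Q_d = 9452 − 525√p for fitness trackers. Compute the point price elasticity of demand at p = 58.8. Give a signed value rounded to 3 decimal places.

-0.371

dQ_d/dp = −525/(2√p) = -34.2327. At p = 58.8, Q_d = 5426.24.
Ed = (dQ_d/dp)·(p/Q_d) = (-34.2327) × (58.8/5426.24) = -0.37095…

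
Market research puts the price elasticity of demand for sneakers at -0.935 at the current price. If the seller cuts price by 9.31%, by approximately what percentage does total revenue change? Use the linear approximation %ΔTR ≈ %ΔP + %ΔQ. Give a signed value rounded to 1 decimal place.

-0.6%

%ΔQ ≈ Ed × %ΔP = (-0.935) × (-9.31%) = +8.7049%
%ΔTR ≈ %ΔP + %ΔQ = (-9.31%) + (+8.7049%) = -0.6052%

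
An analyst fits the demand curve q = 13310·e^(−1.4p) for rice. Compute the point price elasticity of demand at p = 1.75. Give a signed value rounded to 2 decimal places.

dq/dp = −1.4·q = -1607.99. At p = 1.75, q = 1148.57.
Ed = (dq/dp)·(p/q) = (-1607.99) × (1.75/1148.57) = -2.45

-2.45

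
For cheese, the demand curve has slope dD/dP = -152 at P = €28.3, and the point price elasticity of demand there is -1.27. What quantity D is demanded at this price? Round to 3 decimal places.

3387.087

Ed = (dD/dP)·(P/D) ⇒ D = (dD/dP)·P/Ed = (-152)·28.3/(-1.27) = 3387.08661…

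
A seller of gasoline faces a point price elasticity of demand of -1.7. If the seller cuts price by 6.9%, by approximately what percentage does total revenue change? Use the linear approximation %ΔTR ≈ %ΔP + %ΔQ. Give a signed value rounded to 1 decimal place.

+4.8%

%ΔQ ≈ Ed × %ΔP = (-1.7) × (-6.9%) = +11.7300%
%ΔTR ≈ %ΔP + %ΔQ = (-6.9%) + (+11.7300%) = +4.8300%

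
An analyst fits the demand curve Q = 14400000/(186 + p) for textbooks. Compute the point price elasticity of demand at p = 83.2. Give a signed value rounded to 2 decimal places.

-0.31

dQ/dp = −14400000/(186 + p)² = -198.707. At p = 83.2, Q = 53491.8.
Ed = (dQ/dp)·(p/Q) = (-198.707) × (83.2/53491.8) = -0.3090…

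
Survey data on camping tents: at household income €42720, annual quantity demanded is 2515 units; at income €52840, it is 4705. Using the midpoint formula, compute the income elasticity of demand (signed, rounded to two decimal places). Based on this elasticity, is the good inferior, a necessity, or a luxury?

2.86; luxury

%ΔQ = (4705 − 2515)/[( 2515 + 4705)/2] = 2190/3610 = 0.606648…
%ΔIncome = (52840 − 42720)/[( 42720 + 52840)/2] = 10120/47780 = 0.211804…
E_income = (2190/3610) / (10120/47780) = 2.8641…
E_income > 1 ⇒ normal good, luxury.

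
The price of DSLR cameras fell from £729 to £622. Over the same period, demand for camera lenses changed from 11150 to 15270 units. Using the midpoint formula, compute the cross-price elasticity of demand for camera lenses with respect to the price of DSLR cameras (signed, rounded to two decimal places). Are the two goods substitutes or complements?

-1.97; complements

%ΔQ_{camera lenses} = (15270 − 11150)/avg = 4120/13210 = 0.311884…
%ΔP_{DSLR cameras} = (622 − 729)/avg = -107/675.5 = -0.158401…
E_cross = (4120/13210) / (-107/675.5) = -1.9689…
E_cross < 0 ⇒ the goods are complements.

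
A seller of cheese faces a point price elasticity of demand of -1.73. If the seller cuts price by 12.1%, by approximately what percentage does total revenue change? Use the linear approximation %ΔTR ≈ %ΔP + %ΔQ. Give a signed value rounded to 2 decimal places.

+8.83%

%ΔQ ≈ Ed × %ΔP = (-1.73) × (-12.1%) = +20.9330%
%ΔTR ≈ %ΔP + %ΔQ = (-12.1%) + (+20.9330%) = +8.8330%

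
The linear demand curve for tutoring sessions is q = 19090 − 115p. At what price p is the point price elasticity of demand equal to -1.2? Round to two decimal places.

90.55

Ed = −115p/(19090 − 115p). Set this equal to -1.2:
115p = 1.2·(19090 − 115p) ⇒ 115p(1 + 1.2) = 1.2·19090
p = 1.2·19090 / (115·2.2) = 90.5454…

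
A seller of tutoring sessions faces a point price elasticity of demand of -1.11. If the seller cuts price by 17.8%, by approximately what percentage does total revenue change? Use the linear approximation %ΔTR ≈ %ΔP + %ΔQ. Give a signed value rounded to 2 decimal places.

+1.96%

%ΔQ ≈ Ed × %ΔP = (-1.11) × (-17.8%) = +19.7580%
%ΔTR ≈ %ΔP + %ΔQ = (-17.8%) + (+19.7580%) = +1.9580%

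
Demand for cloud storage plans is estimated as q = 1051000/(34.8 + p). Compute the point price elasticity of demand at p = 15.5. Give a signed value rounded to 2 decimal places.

dq/dp = −1051000/(34.8 + p)² = -415.4. At p = 15.5, q = 20894.6.
Ed = (dq/dp)·(p/q) = (-415.4) × (15.5/20894.6) = -0.3081…

-0.31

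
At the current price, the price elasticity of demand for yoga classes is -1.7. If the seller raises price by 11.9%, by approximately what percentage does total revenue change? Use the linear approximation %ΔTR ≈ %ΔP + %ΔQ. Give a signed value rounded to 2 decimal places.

-8.33%

%ΔQ ≈ Ed × %ΔP = (-1.7) × (+11.9%) = -20.2300%
%ΔTR ≈ %ΔP + %ΔQ = (+11.9%) + (-20.2300%) = -8.3300%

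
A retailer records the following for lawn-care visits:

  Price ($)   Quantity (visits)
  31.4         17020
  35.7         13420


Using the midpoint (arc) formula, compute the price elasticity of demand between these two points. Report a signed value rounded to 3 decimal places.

%ΔQ = (13420 − 17020) / [(17020 + 13420)/2] = -3600/15220 = -0.236530…
%ΔP = (35.7 − 31.4) / [(31.4 + 35.7)/2] = 4.3/33.55 = 0.128166…
Arc Ed = %ΔQ / %ΔP = (-3600/15220) / (4.3/33.55) = -1.84549…

-1.845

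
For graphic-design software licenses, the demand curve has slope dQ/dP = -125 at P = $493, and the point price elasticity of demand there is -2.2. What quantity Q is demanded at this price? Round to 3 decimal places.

28011.364

Ed = (dQ/dP)·(P/Q) ⇒ Q = (dQ/dP)·P/Ed = (-125)·493/(-2.2) = 28011.36363…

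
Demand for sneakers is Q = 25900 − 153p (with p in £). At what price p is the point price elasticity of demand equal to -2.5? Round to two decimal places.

Ed = −153p/(25900 − 153p). Set this equal to -2.5:
153p = 2.5·(25900 − 153p) ⇒ 153p(1 + 2.5) = 2.5·25900
p = 2.5·25900 / (153·3.5) = 120.9150…

120.92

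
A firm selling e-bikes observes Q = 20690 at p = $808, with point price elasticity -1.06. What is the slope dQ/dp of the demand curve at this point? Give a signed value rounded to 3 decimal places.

Ed = (dQ/dp)·(p/Q) ⇒ dQ/dp = Ed·Q/p = (-1.06)·20690/808 = -27.14282…

-27.143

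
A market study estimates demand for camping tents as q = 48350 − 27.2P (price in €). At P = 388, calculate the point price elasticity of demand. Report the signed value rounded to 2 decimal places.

-0.28

dq/dP = −27.2. At P = 388, q = 48350 − 27.2(388) = 37796.4.
Ed = (dq/dP)·(P/q) = −27.2 × (388/37796.4) = -0.2792…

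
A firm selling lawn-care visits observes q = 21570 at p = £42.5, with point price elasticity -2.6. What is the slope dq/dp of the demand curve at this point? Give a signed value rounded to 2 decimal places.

-1319.58

Ed = (dq/dp)·(p/q) ⇒ dq/dp = Ed·q/p = (-2.6)·21570/42.5 = -1319.5764…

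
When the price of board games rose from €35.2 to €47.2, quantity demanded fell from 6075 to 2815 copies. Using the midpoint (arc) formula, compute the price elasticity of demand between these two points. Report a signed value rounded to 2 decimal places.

%ΔQ = (2815 − 6075) / [(6075 + 2815)/2] = -3260/4445 = -0.733408…
%ΔP = (47.2 − 35.2) / [(35.2 + 47.2)/2] = 12/41.2 = 0.291262…
Arc Ed = %ΔQ / %ΔP = (-3260/4445) / (12/41.2) = -2.5180…

-2.52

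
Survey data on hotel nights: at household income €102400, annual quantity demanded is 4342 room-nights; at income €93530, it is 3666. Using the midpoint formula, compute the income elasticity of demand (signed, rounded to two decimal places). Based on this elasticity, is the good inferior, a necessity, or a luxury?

1.86; luxury

%ΔQ = (3666 − 4342)/[( 4342 + 3666)/2] = -676/4004 = -0.168831…
%ΔIncome = (93530 − 102400)/[( 102400 + 93530)/2] = -8870/97965 = -0.090542…
E_income = (-676/4004) / (-8870/97965) = 1.8646…
E_income > 1 ⇒ normal good, luxury.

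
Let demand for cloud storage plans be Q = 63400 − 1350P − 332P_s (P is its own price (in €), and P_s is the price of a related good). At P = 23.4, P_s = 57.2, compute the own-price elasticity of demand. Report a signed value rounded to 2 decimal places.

At the given values, Q = 63400 − 1350(23.4) − 332(57.2) = 12819.6.
∂Q/∂P = −1350.
E = (-1350) × (23.4/12819.6) = -2.4641…

-2.46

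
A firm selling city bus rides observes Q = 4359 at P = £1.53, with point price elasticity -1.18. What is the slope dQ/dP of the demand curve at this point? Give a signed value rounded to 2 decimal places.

-3361.84

Ed = (dQ/dP)·(P/Q) ⇒ dQ/dP = Ed·Q/P = (-1.18)·4359/1.53 = -3361.8431…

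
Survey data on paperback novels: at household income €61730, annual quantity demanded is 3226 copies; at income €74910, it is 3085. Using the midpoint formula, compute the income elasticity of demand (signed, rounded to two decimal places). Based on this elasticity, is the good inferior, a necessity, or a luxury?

%ΔQ = (3085 − 3226)/[( 3226 + 3085)/2] = -141/3155.5 = -0.044683…
%ΔIncome = (74910 − 61730)/[( 61730 + 74910)/2] = 13180/68320 = 0.192915…
E_income = (-141/3155.5) / (13180/68320) = -0.2316…
E_income < 0 ⇒ inferior good.

-0.23; inferior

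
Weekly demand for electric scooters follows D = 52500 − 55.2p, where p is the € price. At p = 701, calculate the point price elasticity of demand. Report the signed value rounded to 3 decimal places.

-2.803

dD/dp = −55.2. At p = 701, D = 52500 − 55.2(701) = 13804.8.
Ed = (dD/dp)·(p/D) = −55.2 × (701/13804.8) = -2.80302…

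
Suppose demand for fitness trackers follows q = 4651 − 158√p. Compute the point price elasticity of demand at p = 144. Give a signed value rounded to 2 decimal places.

-0.34

dq/dp = −158/(2√p) = -6.58333. At p = 144, q = 2755.
Ed = (dq/dp)·(p/q) = (-6.58333) × (144/2755) = -0.3441…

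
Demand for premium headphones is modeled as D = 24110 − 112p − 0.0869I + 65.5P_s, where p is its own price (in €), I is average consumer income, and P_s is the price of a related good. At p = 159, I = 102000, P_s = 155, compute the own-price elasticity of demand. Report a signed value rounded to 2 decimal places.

At the given values, D = 24110 − 112(159) − 0.0869(102000) + 65.5(155) = 7590.7.
∂D/∂p = −112.
E = (-112) × (159/7590.7) = -2.3460…

-2.35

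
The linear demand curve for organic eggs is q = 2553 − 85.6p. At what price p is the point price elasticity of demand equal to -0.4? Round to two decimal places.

Ed = −85.6p/(2553 − 85.6p). Set this equal to -0.4:
85.6p = 0.4·(2553 − 85.6p) ⇒ 85.6p(1 + 0.4) = 0.4·2553
p = 0.4·2553 / (85.6·1.4) = 8.5213…

8.52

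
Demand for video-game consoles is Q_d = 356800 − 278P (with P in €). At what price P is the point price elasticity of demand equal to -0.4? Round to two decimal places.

366.70

Ed = −278P/(356800 − 278P). Set this equal to -0.4:
278P = 0.4·(356800 − 278P) ⇒ 278P(1 + 0.4) = 0.4·356800
P = 0.4·356800 / (278·1.4) = 366.7009…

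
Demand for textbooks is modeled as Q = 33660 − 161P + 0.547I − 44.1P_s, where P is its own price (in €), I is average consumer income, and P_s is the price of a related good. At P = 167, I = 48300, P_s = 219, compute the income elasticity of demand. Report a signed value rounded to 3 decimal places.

At the given values, Q = 33660 − 161(167) + 0.547(48300) − 44.1(219) = 23535.2.
∂Q/∂I = 0.547.
E = (0.547) × (48300/23535.2) = 1.12257…

1.123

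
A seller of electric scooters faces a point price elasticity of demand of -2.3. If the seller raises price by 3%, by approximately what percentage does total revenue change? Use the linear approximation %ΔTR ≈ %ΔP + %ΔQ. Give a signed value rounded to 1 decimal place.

-3.9%

%ΔQ ≈ Ed × %ΔP = (-2.3) × (+3%) = -6.9000%
%ΔTR ≈ %ΔP + %ΔQ = (+3%) + (-6.9000%) = -3.9000%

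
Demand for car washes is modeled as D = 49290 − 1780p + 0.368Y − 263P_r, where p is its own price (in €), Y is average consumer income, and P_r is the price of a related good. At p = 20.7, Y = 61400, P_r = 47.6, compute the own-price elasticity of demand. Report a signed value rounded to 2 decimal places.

-1.64

At the given values, D = 49290 − 1780(20.7) + 0.368(61400) − 263(47.6) = 22520.4.
∂D/∂p = −1780.
E = (-1780) × (20.7/22520.4) = -1.6361…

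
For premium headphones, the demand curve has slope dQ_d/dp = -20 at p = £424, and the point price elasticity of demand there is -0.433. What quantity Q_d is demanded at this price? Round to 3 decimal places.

Ed = (dQ_d/dp)·(p/Q_d) ⇒ Q_d = (dQ_d/dp)·p/Ed = (-20)·424/(-0.433) = 19584.29561…

19584.296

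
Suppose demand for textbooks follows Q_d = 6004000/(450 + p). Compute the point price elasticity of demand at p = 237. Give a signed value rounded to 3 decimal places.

dQ_d/dp = −6004000/(450 + p)² = -12.7212. At p = 237, Q_d = 8739.45.
Ed = (dQ_d/dp)·(p/Q_d) = (-12.7212) × (237/8739.45) = -0.34497…

-0.345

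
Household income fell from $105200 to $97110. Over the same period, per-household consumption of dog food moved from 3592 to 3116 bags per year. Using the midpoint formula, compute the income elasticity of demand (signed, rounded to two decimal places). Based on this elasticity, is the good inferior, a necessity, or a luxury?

%ΔQ = (3116 − 3592)/[( 3592 + 3116)/2] = -476/3354 = -0.141920…
%ΔIncome = (97110 − 105200)/[( 105200 + 97110)/2] = -8090/101155 = -0.079976…
E_income = (-476/3354) / (-8090/101155) = 1.7745…
E_income > 1 ⇒ normal good, luxury.

1.77; luxury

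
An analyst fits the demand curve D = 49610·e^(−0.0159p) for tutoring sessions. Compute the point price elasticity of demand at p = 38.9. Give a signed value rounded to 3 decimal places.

dD/dp = −0.0159·D = -424.963. At p = 38.9, D = 26727.2.
Ed = (dD/dp)·(p/D) = (-424.963) × (38.9/26727.2) = -0.61851

-0.619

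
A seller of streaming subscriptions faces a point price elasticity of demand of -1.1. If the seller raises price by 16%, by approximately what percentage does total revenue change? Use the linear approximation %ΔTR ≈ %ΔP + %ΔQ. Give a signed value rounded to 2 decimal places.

-1.60%

%ΔQ ≈ Ed × %ΔP = (-1.1) × (+16%) = -17.6000%
%ΔTR ≈ %ΔP + %ΔQ = (+16%) + (-17.6000%) = -1.6000%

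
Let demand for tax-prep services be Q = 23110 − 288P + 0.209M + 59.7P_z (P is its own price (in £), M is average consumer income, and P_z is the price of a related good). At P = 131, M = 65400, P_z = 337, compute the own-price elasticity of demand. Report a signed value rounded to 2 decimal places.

At the given values, Q = 23110 − 288(131) + 0.209(65400) + 59.7(337) = 19169.5.
∂Q/∂P = −288.
E = (-288) × (131/19169.5) = -1.9681…

-1.97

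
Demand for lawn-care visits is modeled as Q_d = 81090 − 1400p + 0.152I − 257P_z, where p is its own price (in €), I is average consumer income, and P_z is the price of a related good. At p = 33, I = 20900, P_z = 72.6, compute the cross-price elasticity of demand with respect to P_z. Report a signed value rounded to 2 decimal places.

At the given values, Q_d = 81090 − 1400(33) + 0.152(20900) − 257(72.6) = 19408.6.
∂Q_d/∂P_z = -257.
E = (-257) × (72.6/19408.6) = -0.9613…

-0.96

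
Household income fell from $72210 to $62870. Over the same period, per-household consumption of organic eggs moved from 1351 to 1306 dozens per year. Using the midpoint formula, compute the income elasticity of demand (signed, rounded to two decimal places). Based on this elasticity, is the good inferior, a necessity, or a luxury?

%ΔQ = (1306 − 1351)/[( 1351 + 1306)/2] = -45/1328.5 = -0.033872…
%ΔIncome = (62870 − 72210)/[( 72210 + 62870)/2] = -9340/67540 = -0.138288…
E_income = (-45/1328.5) / (-9340/67540) = 0.2449…
0 < E_income < 1 ⇒ normal good, necessity.

0.24; necessity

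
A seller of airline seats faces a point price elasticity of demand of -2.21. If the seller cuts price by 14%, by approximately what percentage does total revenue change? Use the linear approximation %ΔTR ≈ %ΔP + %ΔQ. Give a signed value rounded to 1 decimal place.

%ΔQ ≈ Ed × %ΔP = (-2.21) × (-14%) = +30.9400%
%ΔTR ≈ %ΔP + %ΔQ = (-14%) + (+30.9400%) = +16.9400%

+16.9%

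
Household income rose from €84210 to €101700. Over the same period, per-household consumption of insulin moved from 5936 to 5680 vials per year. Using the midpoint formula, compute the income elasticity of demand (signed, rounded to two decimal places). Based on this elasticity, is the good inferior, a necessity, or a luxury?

%ΔQ = (5680 − 5936)/[( 5936 + 5680)/2] = -256/5808 = -0.044077…
%ΔIncome = (101700 − 84210)/[( 84210 + 101700)/2] = 17490/92955 = 0.188155…
E_income = (-256/5808) / (17490/92955) = -0.2342…
E_income < 0 ⇒ inferior good.

-0.23; inferior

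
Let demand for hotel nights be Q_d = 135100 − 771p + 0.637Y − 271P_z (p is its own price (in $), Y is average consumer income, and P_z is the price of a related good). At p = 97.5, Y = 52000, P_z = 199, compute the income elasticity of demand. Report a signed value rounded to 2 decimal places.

At the given values, Q_d = 135100 − 771(97.5) + 0.637(52000) − 271(199) = 39122.5.
∂Q_d/∂Y = 0.637.
E = (0.637) × (52000/39122.5) = 0.8466…

0.85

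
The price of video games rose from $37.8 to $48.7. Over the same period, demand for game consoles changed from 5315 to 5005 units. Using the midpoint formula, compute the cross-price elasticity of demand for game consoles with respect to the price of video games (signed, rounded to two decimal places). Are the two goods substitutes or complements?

-0.24; complements

%ΔQ_{game consoles} = (5005 − 5315)/avg = -310/5160 = -0.060077…
%ΔP_{video games} = (48.7 − 37.8)/avg = 10.9/43.25 = 0.252023…
E_cross = (-310/5160) / (10.9/43.25) = -0.2383…
E_cross < 0 ⇒ the goods are complements.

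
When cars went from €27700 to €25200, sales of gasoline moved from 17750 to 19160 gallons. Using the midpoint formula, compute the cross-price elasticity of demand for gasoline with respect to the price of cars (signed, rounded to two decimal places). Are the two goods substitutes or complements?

%ΔQ_{gasoline} = (19160 − 17750)/avg = 1410/18455 = 0.076402…
%ΔP_{cars} = (25200 − 27700)/avg = -2500/26450 = -0.094517…
E_cross = (1410/18455) / (-2500/26450) = -0.8083…
E_cross < 0 ⇒ the goods are complements.

-0.81; complements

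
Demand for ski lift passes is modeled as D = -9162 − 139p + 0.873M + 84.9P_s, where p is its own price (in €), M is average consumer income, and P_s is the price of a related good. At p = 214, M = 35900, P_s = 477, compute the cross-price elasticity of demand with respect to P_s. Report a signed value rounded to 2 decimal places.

At the given values, D = -9162 − 139(214) + 0.873(35900) + 84.9(477) = 32930.
∂D/∂P_s = 84.9.
E = (84.9) × (477/32930) = 1.2297…

1.23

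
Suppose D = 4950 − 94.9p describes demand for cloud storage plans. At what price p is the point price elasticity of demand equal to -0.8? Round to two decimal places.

Ed = −94.9p/(4950 − 94.9p). Set this equal to -0.8:
94.9p = 0.8·(4950 − 94.9p) ⇒ 94.9p(1 + 0.8) = 0.8·4950
p = 0.8·4950 / (94.9·1.8) = 23.1822…

23.18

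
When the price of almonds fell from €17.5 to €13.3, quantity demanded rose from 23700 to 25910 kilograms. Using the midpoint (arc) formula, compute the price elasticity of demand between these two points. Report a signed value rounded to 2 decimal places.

%ΔQ = (25910 − 23700) / [(23700 + 25910)/2] = 2210/24805 = 0.089094…
%ΔP = (13.3 − 17.5) / [(17.5 + 13.3)/2] = -4.2/15.4 = -0.272727…
Arc Ed = %ΔQ / %ΔP = (2210/24805) / (-4.2/15.4) = -0.3266…

-0.33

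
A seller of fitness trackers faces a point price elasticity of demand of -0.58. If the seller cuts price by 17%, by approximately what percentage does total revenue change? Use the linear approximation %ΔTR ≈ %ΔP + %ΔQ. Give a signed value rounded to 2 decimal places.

%ΔQ ≈ Ed × %ΔP = (-0.58) × (-17%) = +9.8600%
%ΔTR ≈ %ΔP + %ΔQ = (-17%) + (+9.8600%) = -7.1400%

-7.14%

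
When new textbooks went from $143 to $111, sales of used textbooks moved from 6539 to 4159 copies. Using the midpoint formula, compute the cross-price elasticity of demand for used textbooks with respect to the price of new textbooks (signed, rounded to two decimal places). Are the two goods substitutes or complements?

1.77; substitutes

%ΔQ_{used textbooks} = (4159 − 6539)/avg = -2380/5349 = -0.444942…
%ΔP_{new textbooks} = (111 − 143)/avg = -32/127 = -0.251968…
E_cross = (-2380/5349) / (-32/127) = 1.7658…
E_cross > 0 ⇒ the goods are substitutes.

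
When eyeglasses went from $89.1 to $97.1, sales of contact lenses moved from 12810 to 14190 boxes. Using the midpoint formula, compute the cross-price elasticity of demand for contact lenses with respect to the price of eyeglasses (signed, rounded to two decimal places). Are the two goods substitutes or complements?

%ΔQ_{contact lenses} = (14190 − 12810)/avg = 1380/13500 = 0.102222…
%ΔP_{eyeglasses} = (97.1 − 89.1)/avg = 8/93.1 = 0.085929…
E_cross = (1380/13500) / (8/93.1) = 1.1896…
E_cross > 0 ⇒ the goods are substitutes.

1.19; substitutes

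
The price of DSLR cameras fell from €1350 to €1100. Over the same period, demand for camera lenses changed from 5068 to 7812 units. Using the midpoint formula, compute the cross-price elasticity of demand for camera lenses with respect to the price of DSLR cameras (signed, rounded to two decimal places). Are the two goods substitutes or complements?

-2.09; complements

%ΔQ_{camera lenses} = (7812 − 5068)/avg = 2744/6440 = 0.426086…
%ΔP_{DSLR cameras} = (1100 − 1350)/avg = -250/1225 = -0.204081…
E_cross = (2744/6440) / (-250/1225) = -2.0878…
E_cross < 0 ⇒ the goods are complements.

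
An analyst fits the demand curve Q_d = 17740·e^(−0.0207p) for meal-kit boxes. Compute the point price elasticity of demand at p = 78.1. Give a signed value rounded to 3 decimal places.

-1.617

dQ_d/dp = −0.0207·Q_d = -72.9144. At p = 78.1, Q_d = 3522.43.
Ed = (dQ_d/dp)·(p/Q_d) = (-72.9144) × (78.1/3522.43) = -1.61667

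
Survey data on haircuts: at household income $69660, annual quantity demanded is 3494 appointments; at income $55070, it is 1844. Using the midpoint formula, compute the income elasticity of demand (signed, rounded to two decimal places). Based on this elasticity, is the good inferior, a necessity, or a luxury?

2.64; luxury

%ΔQ = (1844 − 3494)/[( 3494 + 1844)/2] = -1650/2669 = -0.618209…
%ΔIncome = (55070 − 69660)/[( 69660 + 55070)/2] = -14590/62365 = -0.233945…
E_income = (-1650/2669) / (-14590/62365) = 2.6425…
E_income > 1 ⇒ normal good, luxury.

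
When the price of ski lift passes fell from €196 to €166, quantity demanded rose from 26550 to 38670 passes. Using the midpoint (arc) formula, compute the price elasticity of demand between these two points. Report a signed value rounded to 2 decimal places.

%ΔQ = (38670 − 26550) / [(26550 + 38670)/2] = 12120/32610 = 0.371665…
%ΔP = (166 − 196) / [(196 + 166)/2] = -30/181 = -0.165745…
Arc Ed = %ΔQ / %ΔP = (12120/32610) / (-30/181) = -2.2423…

-2.24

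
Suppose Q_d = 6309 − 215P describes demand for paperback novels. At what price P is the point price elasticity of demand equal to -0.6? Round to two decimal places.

11.00

Ed = −215P/(6309 − 215P). Set this equal to -0.6:
215P = 0.6·(6309 − 215P) ⇒ 215P(1 + 0.6) = 0.6·6309
P = 0.6·6309 / (215·1.6) = 11.0040…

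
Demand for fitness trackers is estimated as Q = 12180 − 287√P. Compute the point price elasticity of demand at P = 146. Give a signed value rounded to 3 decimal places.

dQ/dP = −287/(2√P) = -11.8761. At P = 146, Q = 8712.17.
Ed = (dQ/dP)·(P/Q) = (-11.8761) × (146/8712.17) = -0.19902…

-0.199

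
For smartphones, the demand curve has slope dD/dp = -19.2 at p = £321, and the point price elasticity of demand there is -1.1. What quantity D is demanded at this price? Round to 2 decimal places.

Ed = (dD/dp)·(p/D) ⇒ D = (dD/dp)·p/Ed = (-19.2)·321/(-1.1) = 5602.9090…

5602.91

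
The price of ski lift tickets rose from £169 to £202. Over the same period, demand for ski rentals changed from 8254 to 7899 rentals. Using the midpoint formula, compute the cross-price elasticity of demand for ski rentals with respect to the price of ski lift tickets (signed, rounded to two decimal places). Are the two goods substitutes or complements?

-0.25; complements

%ΔQ_{ski rentals} = (7899 − 8254)/avg = -355/8076.5 = -0.043954…
%ΔP_{ski lift tickets} = (202 − 169)/avg = 33/185.5 = 0.177897…
E_cross = (-355/8076.5) / (33/185.5) = -0.2470…
E_cross < 0 ⇒ the goods are complements.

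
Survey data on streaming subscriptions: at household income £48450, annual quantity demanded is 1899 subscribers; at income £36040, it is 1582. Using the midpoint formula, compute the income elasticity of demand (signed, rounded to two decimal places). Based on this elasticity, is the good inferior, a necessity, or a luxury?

%ΔQ = (1582 − 1899)/[( 1899 + 1582)/2] = -317/1740.5 = -0.182131…
%ΔIncome = (36040 − 48450)/[( 48450 + 36040)/2] = -12410/42245 = -0.293762…
E_income = (-317/1740.5) / (-12410/42245) = 0.6199…
0 < E_income < 1 ⇒ normal good, necessity.

0.62; necessity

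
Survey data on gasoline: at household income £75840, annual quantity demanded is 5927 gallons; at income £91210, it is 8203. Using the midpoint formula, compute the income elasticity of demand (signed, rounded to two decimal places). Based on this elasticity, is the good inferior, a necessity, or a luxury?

1.75; luxury

%ΔQ = (8203 − 5927)/[( 5927 + 8203)/2] = 2276/7065 = 0.322151…
%ΔIncome = (91210 − 75840)/[( 75840 + 91210)/2] = 15370/83525 = 0.184016…
E_income = (2276/7065) / (15370/83525) = 1.7506…
E_income > 1 ⇒ normal good, luxury.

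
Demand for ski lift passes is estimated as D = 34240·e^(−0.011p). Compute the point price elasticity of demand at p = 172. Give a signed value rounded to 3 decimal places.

dD/dp = −0.011·D = -56.786. At p = 172, D = 5162.36.
Ed = (dD/dp)·(p/D) = (-56.786) × (172/5162.36) = -1.892

-1.892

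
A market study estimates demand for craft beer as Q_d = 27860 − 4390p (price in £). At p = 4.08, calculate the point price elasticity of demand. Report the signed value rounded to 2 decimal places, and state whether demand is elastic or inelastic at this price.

-1.80; elastic

dQ_d/dp = −4390. At p = 4.08, Q_d = 27860 − 4390(4.08) = 9948.8.
Ed = (dQ_d/dp)·(p/Q_d) = −4390 × (4.08/9948.8) = -1.8003…
|Ed| = 1.80 > 1, so demand is elastic.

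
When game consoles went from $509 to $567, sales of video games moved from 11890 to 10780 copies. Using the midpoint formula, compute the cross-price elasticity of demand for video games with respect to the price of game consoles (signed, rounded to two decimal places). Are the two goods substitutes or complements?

-0.91; complements

%ΔQ_{video games} = (10780 − 11890)/avg = -1110/11335 = -0.097926…
%ΔP_{game consoles} = (567 − 509)/avg = 58/538 = 0.107806…
E_cross = (-1110/11335) / (58/538) = -0.9083…
E_cross < 0 ⇒ the goods are complements.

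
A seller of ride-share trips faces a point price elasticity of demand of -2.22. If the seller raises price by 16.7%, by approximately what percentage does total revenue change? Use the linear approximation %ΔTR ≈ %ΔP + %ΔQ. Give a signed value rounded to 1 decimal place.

%ΔQ ≈ Ed × %ΔP = (-2.22) × (+16.7%) = -37.0740%
%ΔTR ≈ %ΔP + %ΔQ = (+16.7%) + (-37.0740%) = -20.3740%

-20.4%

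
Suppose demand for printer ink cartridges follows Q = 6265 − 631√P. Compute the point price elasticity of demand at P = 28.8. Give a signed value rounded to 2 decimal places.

dQ/dP = −631/(2√P) = -58.79. At P = 28.8, Q = 2878.7.
Ed = (dQ/dP)·(P/Q) = (-58.79) × (28.8/2878.7) = -0.5881…

-0.59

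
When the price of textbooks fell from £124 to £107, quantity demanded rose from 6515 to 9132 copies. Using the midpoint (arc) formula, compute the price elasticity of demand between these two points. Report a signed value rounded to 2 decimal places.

%ΔQ = (9132 − 6515) / [(6515 + 9132)/2] = 2617/7823.5 = 0.334505…
%ΔP = (107 − 124) / [(124 + 107)/2] = -17/115.5 = -0.147186…
Arc Ed = %ΔQ / %ΔP = (2617/7823.5) / (-17/115.5) = -2.2726…

-2.27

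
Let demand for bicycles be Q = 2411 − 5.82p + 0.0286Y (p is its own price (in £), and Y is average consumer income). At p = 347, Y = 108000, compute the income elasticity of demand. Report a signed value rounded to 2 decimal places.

0.89

At the given values, Q = 2411 − 5.82(347) + 0.0286(108000) = 3480.26.
∂Q/∂Y = 0.0286.
E = (0.0286) × (108000/3480.26) = 0.8875…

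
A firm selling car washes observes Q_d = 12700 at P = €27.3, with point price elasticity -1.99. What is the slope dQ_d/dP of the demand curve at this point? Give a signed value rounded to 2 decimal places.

-925.75

Ed = (dQ_d/dP)·(P/Q_d) ⇒ dQ_d/dP = Ed·Q_d/P = (-1.99)·12700/27.3 = -925.7509…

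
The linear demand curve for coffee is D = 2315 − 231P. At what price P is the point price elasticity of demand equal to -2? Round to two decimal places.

6.68

Ed = −231P/(2315 − 231P). Set this equal to -2:
231P = 2·(2315 − 231P) ⇒ 231P(1 + 2) = 2·2315
P = 2·2315 / (231·3) = 6.6810…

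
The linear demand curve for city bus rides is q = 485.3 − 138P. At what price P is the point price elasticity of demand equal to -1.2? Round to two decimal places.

1.92

Ed = −138P/(485.3 − 138P). Set this equal to -1.2:
138P = 1.2·(485.3 − 138P) ⇒ 138P(1 + 1.2) = 1.2·485.3
P = 1.2·485.3 / (138·2.2) = 1.9181…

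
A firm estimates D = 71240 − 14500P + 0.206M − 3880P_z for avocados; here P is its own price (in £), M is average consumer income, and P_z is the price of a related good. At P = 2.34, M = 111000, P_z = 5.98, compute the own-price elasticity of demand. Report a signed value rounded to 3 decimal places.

-0.918

At the given values, D = 71240 − 14500(2.34) + 0.206(111000) − 3880(5.98) = 36973.6.
∂D/∂P = −14500.
E = (-14500) × (2.34/36973.6) = -0.91768…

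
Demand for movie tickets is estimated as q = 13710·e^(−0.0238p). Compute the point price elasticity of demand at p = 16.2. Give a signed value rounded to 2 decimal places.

-0.39

dq/dp = −0.0238·q = -221.905. At p = 16.2, q = 9323.76.
Ed = (dq/dp)·(p/q) = (-221.905) × (16.2/9323.76) = -0.3855…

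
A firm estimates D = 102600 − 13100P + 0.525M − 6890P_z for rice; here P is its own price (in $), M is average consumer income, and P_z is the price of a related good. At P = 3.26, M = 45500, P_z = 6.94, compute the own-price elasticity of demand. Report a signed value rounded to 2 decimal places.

At the given values, D = 102600 − 13100(3.26) + 0.525(45500) − 6890(6.94) = 35964.9.
∂D/∂P = −13100.
E = (-13100) × (3.26/35964.9) = -1.1874…

-1.19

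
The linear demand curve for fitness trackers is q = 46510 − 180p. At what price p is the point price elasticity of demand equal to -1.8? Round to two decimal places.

Ed = −180p/(46510 − 180p). Set this equal to -1.8:
180p = 1.8·(46510 − 180p) ⇒ 180p(1 + 1.8) = 1.8·46510
p = 1.8·46510 / (180·2.8) = 166.1071…

166.11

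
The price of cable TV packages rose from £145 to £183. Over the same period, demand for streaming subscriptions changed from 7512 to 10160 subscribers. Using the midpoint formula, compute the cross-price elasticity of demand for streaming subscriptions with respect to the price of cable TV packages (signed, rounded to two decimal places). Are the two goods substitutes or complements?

1.29; substitutes

%ΔQ_{streaming subscriptions} = (10160 − 7512)/avg = 2648/8836 = 0.299683…
%ΔP_{cable TV packages} = (183 − 145)/avg = 38/164 = 0.231707…
E_cross = (2648/8836) / (38/164) = 1.2933…
E_cross > 0 ⇒ the goods are substitutes.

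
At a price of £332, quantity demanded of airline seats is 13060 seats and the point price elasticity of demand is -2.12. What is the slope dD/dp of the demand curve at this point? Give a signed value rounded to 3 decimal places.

Ed = (dD/dp)·(p/D) ⇒ dD/dp = Ed·D/p = (-2.12)·13060/332 = -83.39518…

-83.395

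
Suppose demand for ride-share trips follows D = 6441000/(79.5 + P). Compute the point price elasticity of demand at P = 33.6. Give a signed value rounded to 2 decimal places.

dD/dP = −6441000/(79.5 + P)² = -503.533. At P = 33.6, D = 56949.6.
Ed = (dD/dP)·(P/D) = (-503.533) × (33.6/56949.6) = -0.2970…

-0.30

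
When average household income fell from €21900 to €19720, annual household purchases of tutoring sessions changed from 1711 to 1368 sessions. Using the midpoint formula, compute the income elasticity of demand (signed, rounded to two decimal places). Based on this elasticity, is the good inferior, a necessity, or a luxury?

%ΔQ = (1368 − 1711)/[( 1711 + 1368)/2] = -343/1539.5 = -0.222799…
%ΔIncome = (19720 − 21900)/[( 21900 + 19720)/2] = -2180/20810 = -0.104757…
E_income = (-343/1539.5) / (-2180/20810) = 2.1268…
E_income > 1 ⇒ normal good, luxury.

2.13; luxury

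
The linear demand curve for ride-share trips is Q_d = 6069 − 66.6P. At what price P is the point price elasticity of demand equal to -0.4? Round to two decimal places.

Ed = −66.6P/(6069 − 66.6P). Set this equal to -0.4:
66.6P = 0.4·(6069 − 66.6P) ⇒ 66.6P(1 + 0.4) = 0.4·6069
P = 0.4·6069 / (66.6·1.4) = 26.0360…

26.04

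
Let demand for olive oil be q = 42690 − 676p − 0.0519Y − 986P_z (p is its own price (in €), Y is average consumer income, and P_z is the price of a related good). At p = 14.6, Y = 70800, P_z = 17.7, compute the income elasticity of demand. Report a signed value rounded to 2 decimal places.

At the given values, q = 42690 − 676(14.6) − 0.0519(70800) − 986(17.7) = 11693.68.
∂q/∂Y = -0.0519.
E = (-0.0519) × (70800/11693.68) = -0.3142…

-0.31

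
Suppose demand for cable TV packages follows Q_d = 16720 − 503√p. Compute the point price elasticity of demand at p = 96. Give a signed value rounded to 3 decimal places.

dQ_d/dp = −503/(2√p) = -25.6686. At p = 96, Q_d = 11791.6.
Ed = (dQ_d/dp)·(p/Q_d) = (-25.6686) × (96/11791.6) = -0.20897…

-0.209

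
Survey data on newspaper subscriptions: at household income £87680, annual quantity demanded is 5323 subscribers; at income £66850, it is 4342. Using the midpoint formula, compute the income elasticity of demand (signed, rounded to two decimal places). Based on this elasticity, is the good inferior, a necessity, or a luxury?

0.75; necessity

%ΔQ = (4342 − 5323)/[( 5323 + 4342)/2] = -981/4832.5 = -0.203000…
%ΔIncome = (66850 − 87680)/[( 87680 + 66850)/2] = -20830/77265 = -0.269591…
E_income = (-981/4832.5) / (-20830/77265) = 0.7529…
0 < E_income < 1 ⇒ normal good, necessity.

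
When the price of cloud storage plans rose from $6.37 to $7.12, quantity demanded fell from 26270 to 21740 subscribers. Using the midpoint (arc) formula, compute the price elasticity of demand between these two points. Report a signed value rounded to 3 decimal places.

-1.697

%ΔQ = (21740 − 26270) / [(26270 + 21740)/2] = -4530/24005 = -0.188710…
%ΔP = (7.12 − 6.37) / [(6.37 + 7.12)/2] = 0.75/6.745 = 0.111193…
Arc Ed = %ΔQ / %ΔP = (-4530/24005) / (0.75/6.745) = -1.69713…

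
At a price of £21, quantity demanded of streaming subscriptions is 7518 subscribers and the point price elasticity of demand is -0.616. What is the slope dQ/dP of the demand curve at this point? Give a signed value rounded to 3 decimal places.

Ed = (dQ/dP)·(P/Q) ⇒ dQ/dP = Ed·Q/P = (-0.616)·7518/21 = -220.528

-220.528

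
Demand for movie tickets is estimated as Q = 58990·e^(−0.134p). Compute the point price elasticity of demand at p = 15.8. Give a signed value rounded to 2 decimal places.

dQ/dp = −0.134·Q = -951.47. At p = 15.8, Q = 7100.52.
Ed = (dQ/dp)·(p/Q) = (-951.47) × (15.8/7100.52) = -2.1172

-2.12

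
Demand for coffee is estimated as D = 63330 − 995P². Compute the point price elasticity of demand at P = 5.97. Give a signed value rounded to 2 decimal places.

-2.55

dD/dP = −2·995·P = -11880.3. At P = 5.97, D = 27867.3045.
Ed = (dD/dP)·(P/D) = (-11880.3) × (5.97/27867.3045) = -2.5451…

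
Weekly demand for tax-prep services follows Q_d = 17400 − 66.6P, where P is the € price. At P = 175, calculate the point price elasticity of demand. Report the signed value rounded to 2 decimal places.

-2.03

dQ_d/dP = −66.6. At P = 175, Q_d = 17400 − 66.6(175) = 5745.
Ed = (dQ_d/dP)·(P/Q_d) = −66.6 × (175/5745) = -2.0287…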